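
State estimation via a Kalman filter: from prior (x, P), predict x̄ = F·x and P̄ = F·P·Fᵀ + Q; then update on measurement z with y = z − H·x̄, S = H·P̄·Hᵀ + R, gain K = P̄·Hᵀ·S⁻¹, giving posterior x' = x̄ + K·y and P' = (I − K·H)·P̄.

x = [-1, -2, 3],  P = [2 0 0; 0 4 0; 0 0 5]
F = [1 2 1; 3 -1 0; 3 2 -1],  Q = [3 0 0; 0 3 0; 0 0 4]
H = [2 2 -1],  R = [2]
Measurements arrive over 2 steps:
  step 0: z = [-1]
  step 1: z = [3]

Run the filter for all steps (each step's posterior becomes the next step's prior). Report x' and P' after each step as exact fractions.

step 0: x̄ = F·x = [-2, -1, -10]
step 0: P̄ = F·P·Fᵀ + Q = [26 -2 17; -2 25 10; 17 10 43]
step 0: y = z − H·x̄ = [-5]
step 0: S = H·P̄·Hᵀ + R = [125]
step 0: K = P̄·Hᵀ·S⁻¹ = [31/125; 36/125; 11/125]
step 0: x' = x̄ + K·y = [-81/25, -61/25, -261/25]
step 0: P' = (I − K·H)·P̄ = [2289/125 -1366/125 1784/125; -1366/125 1829/125 854/125; 1784/125 854/125 5254/125]
step 1: x̄ = F·x = [-464/25, -182/25, -104/25]
step 1: P̄ = F·P·Fᵀ + Q = [16754/125 877/125 1569/125; 877/125 31001/125 8347/125; 1569/125 8347/125 3159/125]
step 1: y = z − H·x̄ = [1263/25]
step 1: S = H·P̄·Hᵀ + R = [161781/125]
step 1: K = P̄·Hᵀ·S⁻¹ = [11231/53927; 55409/161781; 16673/161781]
step 1: x' = x̄ + K·y = [-433495/53927, 540499/53927, 56437/53927]
step 1: P' = (I − K·H)·P̄ = [4200695/53927 -4600036/53927 -821144/53927; -4600036/53927 15561724/161781 3412414/161781; -821144/53927 3412414/161781 1864618/161781]

step 0: x' = [-81/25, -61/25, -261/25], P' = [2289/125 -1366/125 1784/125; -1366/125 1829/125 854/125; 1784/125 854/125 5254/125]
step 1: x' = [-433495/53927, 540499/53927, 56437/53927], P' = [4200695/53927 -4600036/53927 -821144/53927; -4600036/53927 15561724/161781 3412414/161781; -821144/53927 3412414/161781 1864618/161781]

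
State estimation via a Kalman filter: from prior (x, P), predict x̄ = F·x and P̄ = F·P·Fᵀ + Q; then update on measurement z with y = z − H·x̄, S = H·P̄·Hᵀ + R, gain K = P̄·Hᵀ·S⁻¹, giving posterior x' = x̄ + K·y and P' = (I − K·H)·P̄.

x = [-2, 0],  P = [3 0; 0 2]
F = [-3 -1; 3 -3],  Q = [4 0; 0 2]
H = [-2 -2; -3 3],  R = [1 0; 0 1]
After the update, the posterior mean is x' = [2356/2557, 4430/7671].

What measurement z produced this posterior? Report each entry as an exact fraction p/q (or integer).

x̄ = F·x = [6, -6]
P̄ = F·P·Fᵀ + Q = [33 -21; -21 47]
S = H·P̄·Hᵀ + R = [153 -84; -84 1099]
K = P̄·Hᵀ·S⁻¹ = [-1904/7671 -2978/17899; -5716/23013 8948/53697]
x' − x̄ = [-12986/2557, 50456/7671] = K·y
y = (KᵀK)⁻¹·Kᵀ·(x' − x̄) = [-3, 35]
z = y + H·x̄ = [-3, 35] + [0, -36] = [-3, -1]

z = [-3, -1]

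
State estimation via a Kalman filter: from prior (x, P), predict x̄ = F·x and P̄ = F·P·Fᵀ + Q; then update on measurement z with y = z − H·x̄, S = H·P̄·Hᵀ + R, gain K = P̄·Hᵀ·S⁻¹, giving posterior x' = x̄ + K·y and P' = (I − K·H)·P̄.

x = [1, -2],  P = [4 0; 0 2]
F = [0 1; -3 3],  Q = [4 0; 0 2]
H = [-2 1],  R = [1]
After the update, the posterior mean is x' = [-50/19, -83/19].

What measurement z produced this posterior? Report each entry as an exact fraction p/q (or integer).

z = [1]

x̄ = F·x = [-2, -9]
P̄ = F·P·Fᵀ + Q = [6 6; 6 56]
S = H·P̄·Hᵀ + R = [57]
K = P̄·Hᵀ·S⁻¹ = [-2/19; 44/57]
x' − x̄ = [-12/19, 88/19] = K·y
y = (KᵀK)⁻¹·Kᵀ·(x' − x̄) = [6]
z = y + H·x̄ = [6] + [-5] = [1]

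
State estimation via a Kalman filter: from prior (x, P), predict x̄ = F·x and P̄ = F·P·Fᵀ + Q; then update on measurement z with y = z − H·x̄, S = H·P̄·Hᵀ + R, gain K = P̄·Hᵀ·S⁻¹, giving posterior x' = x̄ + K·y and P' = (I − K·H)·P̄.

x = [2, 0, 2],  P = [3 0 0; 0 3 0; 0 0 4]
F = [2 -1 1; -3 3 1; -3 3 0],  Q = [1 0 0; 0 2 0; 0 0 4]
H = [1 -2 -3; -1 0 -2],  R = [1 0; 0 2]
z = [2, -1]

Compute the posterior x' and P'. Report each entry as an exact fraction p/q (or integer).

x̄ = F·x = [6, -4, -6]
P̄ = F·P·Fᵀ + Q = [20 -23 -27; -23 60 54; -27 54 58]
y = z − H·x̄ = [-30, -7]
S = H·P̄·Hᵀ + R = [1685 471; 471 146]
K = P̄·Hᵀ·S⁻¹ = [5448/24169 -11947/24169; -4495/24169 430/24169; -3195/24169 -4426/24169]
x' = x̄ + K·y = [65203/24169, 35164/24169, -18182/24169]
P' = (I − K·H)·P̄ = [88722/24169 90258/24169 -32414/24169; 90258/24169 115715/24169 -45559/24169; -32414/24169 -45559/24169 20633/24169]

x' = [65203/24169, 35164/24169, -18182/24169]
P' = [88722/24169 90258/24169 -32414/24169; 90258/24169 115715/24169 -45559/24169; -32414/24169 -45559/24169 20633/24169]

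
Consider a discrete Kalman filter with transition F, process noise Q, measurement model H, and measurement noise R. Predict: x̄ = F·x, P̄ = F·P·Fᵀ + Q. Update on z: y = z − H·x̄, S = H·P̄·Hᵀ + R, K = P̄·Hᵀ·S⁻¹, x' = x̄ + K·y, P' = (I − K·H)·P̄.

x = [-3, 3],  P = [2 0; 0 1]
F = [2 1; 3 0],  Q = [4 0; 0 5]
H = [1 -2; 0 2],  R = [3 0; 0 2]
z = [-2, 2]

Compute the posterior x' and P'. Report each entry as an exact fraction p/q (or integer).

x' = [313/508, 243/254]
P' = [1589/508 173/254; 173/254 56/127]

x̄ = F·x = [-3, -9]
P̄ = F·P·Fᵀ + Q = [13 12; 12 23]
y = z − H·x̄ = [-17, 20]
S = H·P̄·Hᵀ + R = [60 -68; -68 94]
K = P̄·Hᵀ·S⁻¹ = [299/508 173/254; -17/254 56/127]
x' = x̄ + K·y = [313/508, 243/254]
P' = (I − K·H)·P̄ = [1589/508 173/254; 173/254 56/127]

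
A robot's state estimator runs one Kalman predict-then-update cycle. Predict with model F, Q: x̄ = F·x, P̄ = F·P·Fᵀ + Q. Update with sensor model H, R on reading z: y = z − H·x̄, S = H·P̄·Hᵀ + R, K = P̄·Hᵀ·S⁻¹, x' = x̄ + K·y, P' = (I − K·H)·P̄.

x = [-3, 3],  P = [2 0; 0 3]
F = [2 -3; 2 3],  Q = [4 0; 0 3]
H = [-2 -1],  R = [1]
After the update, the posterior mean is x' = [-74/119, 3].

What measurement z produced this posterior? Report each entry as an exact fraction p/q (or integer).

x̄ = F·x = [-15, 3]
P̄ = F·P·Fᵀ + Q = [39 -19; -19 38]
S = H·P̄·Hᵀ + R = [119]
K = P̄·Hᵀ·S⁻¹ = [-59/119; 0]
x' − x̄ = [1711/119, 0] = K·y
y = (KᵀK)⁻¹·Kᵀ·(x' − x̄) = [-29]
z = y + H·x̄ = [-29] + [27] = [-2]

z = [-2]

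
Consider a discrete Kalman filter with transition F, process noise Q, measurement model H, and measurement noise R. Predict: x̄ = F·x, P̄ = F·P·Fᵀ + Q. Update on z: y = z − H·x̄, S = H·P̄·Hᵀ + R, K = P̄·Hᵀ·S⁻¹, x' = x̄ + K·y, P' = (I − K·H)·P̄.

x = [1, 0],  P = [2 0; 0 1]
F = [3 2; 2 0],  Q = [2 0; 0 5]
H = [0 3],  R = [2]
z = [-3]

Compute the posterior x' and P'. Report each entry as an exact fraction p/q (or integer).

x̄ = F·x = [3, 2]
P̄ = F·P·Fᵀ + Q = [24 12; 12 13]
y = z − H·x̄ = [-9]
S = H·P̄·Hᵀ + R = [119]
K = P̄·Hᵀ·S⁻¹ = [36/119; 39/119]
x' = x̄ + K·y = [33/119, -113/119]
P' = (I − K·H)·P̄ = [1560/119 24/119; 24/119 26/119]

x' = [33/119, -113/119]
P' = [1560/119 24/119; 24/119 26/119]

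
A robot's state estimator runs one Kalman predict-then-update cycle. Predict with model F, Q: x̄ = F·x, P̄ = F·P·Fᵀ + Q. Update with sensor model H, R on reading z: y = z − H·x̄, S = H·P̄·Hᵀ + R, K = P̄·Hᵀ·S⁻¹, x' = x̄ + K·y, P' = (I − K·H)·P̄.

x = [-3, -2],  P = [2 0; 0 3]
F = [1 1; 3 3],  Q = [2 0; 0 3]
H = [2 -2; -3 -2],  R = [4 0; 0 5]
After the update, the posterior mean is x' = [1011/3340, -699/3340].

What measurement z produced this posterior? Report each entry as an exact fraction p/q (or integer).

x̄ = F·x = [-5, -15]
P̄ = F·P·Fᵀ + Q = [7 15; 15 48]
S = H·P̄·Hᵀ + R = [104 180; 180 440]
K = P̄·Hᵀ·S⁻¹ = [107/668 -303/1670; -183/668 -174/835]
x' − x̄ = [17711/3340, 49401/3340] = K·y
y = (KᵀK)⁻¹·Kᵀ·(x' − x̄) = [-19, -46]
z = y + H·x̄ = [-19, -46] + [20, 45] = [1, -1]

z = [1, -1]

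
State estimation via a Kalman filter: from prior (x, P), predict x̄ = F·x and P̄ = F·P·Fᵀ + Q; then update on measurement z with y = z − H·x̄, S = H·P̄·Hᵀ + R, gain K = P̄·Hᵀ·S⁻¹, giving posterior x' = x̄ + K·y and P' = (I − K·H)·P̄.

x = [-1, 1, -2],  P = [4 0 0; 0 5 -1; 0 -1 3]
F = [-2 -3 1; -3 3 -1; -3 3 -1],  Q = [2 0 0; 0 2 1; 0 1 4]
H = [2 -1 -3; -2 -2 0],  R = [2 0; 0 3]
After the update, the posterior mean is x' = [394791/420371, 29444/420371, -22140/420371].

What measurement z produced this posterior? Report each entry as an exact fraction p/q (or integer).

x̄ = F·x = [-3, 8, 8]
P̄ = F·P·Fᵀ + Q = [72 -30 -30; -30 92 91; -30 91 94]
S = H·P̄·Hᵀ + R = [2254 322; 322 419]
K = P̄·Hᵀ·S⁻¹ = [68832/420371 -852/2611; -138147/840742 -443/2611; -142143/840742 -421/2611]
x' − x̄ = [1655904/420371, -3333524/420371, -3385108/420371] = K·y
y = (KᵀK)⁻¹·Kᵀ·(x' − x̄) = [40, 8]
z = y + H·x̄ = [40, 8] + [-38, -10] = [2, -2]

z = [2, -2]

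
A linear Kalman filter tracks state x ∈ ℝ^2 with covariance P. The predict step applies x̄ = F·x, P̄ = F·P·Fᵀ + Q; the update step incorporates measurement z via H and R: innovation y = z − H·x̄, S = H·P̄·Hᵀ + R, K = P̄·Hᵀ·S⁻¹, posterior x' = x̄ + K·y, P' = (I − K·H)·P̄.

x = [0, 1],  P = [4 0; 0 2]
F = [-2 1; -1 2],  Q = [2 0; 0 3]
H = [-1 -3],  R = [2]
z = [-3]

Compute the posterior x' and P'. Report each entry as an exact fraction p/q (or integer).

x' = [5/229, 230/229]
P' = [1444/229 -444/229; -444/229 186/229]

x̄ = F·x = [1, 2]
P̄ = F·P·Fᵀ + Q = [20 12; 12 15]
y = z − H·x̄ = [4]
S = H·P̄·Hᵀ + R = [229]
K = P̄·Hᵀ·S⁻¹ = [-56/229; -57/229]
x' = x̄ + K·y = [5/229, 230/229]
P' = (I − K·H)·P̄ = [1444/229 -444/229; -444/229 186/229]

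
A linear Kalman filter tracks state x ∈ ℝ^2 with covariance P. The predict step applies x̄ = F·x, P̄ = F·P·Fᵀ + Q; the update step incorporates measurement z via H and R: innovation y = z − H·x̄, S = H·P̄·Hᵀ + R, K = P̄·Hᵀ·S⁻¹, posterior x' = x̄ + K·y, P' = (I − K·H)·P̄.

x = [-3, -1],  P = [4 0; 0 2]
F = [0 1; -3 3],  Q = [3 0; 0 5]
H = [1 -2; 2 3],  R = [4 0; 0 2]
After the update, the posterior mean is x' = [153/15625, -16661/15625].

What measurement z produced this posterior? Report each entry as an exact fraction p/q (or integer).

x̄ = F·x = [-1, 6]
P̄ = F·P·Fᵀ + Q = [5 6; 6 59]
S = H·P̄·Hᵀ + R = [221 -350; -350 625]
K = P̄·Hᵀ·S⁻¹ = [217/625 3738/15625; -154/625 2569/15625]
x' − x̄ = [15778/15625, -110411/15625] = K·y
y = (KᵀK)⁻¹·Kᵀ·(x' − x̄) = [16, -19]
z = y + H·x̄ = [16, -19] + [-13, 16] = [3, -3]

z = [3, -3]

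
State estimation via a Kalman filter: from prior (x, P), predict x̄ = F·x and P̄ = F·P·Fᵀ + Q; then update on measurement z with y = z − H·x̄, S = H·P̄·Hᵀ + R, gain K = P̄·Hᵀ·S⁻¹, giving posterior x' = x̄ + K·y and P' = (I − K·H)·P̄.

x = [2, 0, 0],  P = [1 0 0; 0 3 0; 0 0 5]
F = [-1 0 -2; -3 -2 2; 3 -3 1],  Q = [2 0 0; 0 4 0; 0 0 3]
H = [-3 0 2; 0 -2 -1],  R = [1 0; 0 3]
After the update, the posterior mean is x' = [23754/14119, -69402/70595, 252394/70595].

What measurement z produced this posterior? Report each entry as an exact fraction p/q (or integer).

z = [2, -2]

x̄ = F·x = [-2, -6, 6]
P̄ = F·P·Fᵀ + Q = [23 -17 -13; -17 45 19; -13 19 44]
S = H·P̄·Hᵀ + R = [540 -305; -305 303]
K = P̄·Hᵀ·S⁻¹ = [-2890/14119 -719/14119; -6278/70595 -6343/14119; 13471/70595 -1109/14119]
x' − x̄ = [51992/14119, 354168/70595, -171176/70595] = K·y
y = (KᵀK)⁻¹·Kᵀ·(x' − x̄) = [-16, -8]
z = y + H·x̄ = [-16, -8] + [18, 6] = [2, -2]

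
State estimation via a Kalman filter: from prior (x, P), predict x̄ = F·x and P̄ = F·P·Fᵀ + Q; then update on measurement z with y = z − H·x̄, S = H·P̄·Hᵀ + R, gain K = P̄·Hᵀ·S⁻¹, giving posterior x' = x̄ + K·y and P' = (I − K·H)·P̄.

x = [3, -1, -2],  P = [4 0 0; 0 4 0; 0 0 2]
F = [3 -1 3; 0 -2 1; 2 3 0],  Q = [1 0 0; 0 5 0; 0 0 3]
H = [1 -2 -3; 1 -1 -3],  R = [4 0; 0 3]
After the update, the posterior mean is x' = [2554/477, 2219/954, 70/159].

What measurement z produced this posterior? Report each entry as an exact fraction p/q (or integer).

x̄ = F·x = [4, 0, 3]
P̄ = F·P·Fᵀ + Q = [59 14 12; 14 23 -24; 12 -24 55]
S = H·P̄·Hᵀ + R = [234 270; 270 336]
K = P̄·Hᵀ·S⁻¹ = [-685/954 32/53; -595/954 73/106; -25/318 -17/53]
x' − x̄ = [646/477, 2219/954, -407/159] = K·y
y = (KᵀK)⁻¹·Kᵀ·(x' − x̄) = [4, 7]
z = y + H·x̄ = [4, 7] + [-5, -5] = [-1, 2]

z = [-1, 2]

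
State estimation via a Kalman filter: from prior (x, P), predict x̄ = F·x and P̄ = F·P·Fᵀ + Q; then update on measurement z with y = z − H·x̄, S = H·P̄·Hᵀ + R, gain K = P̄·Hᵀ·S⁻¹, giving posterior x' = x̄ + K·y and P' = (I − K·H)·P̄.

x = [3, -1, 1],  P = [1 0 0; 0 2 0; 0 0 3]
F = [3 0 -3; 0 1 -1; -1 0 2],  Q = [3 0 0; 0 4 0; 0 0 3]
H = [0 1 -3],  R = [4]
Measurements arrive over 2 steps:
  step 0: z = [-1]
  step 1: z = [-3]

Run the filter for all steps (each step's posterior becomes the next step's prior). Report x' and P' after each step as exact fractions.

step 0: x̄ = F·x = [6, -2, -1]
step 0: P̄ = F·P·Fᵀ + Q = [39 9 -21; 9 9 -6; -21 -6 16]
step 0: y = z − H·x̄ = [-2]
step 0: S = H·P̄·Hᵀ + R = [193]
step 0: K = P̄·Hᵀ·S⁻¹ = [72/193; 27/193; -54/193]
step 0: x' = x̄ + K·y = [1014/193, -440/193, -85/193]
step 0: P' = (I − K·H)·P̄ = [2343/193 -207/193 -165/193; -207/193 1008/193 300/193; -165/193 300/193 172/193]
step 1: x̄ = F·x = [3297/193, -355/193, -1184/193]
step 1: P̄ = F·P·Fᵀ + Q = [26184/193 -510/193 -9546/193; -510/193 1352/193 298/193; -9546/193 298/193 4270/193]
step 1: y = z − H·x̄ = [-3776/193]
step 1: S = H·P̄·Hᵀ + R = [38766/193]
step 1: K = P̄·Hᵀ·S⁻¹ = [4688/6461; 229/19383; -6256/19383]
step 1: x' = x̄ + K·y = [18653/6461, -40133/19383, 3488/19383]
step 1: P' = (I − K·H)·P̄ = [193320/6461 -28198/6461 -15650/6461; -28198/6461 135238/19383 44774/19383; -15650/6461 44774/19383 23266/19383]

step 0: x' = [1014/193, -440/193, -85/193], P' = [2343/193 -207/193 -165/193; -207/193 1008/193 300/193; -165/193 300/193 172/193]
step 1: x' = [18653/6461, -40133/19383, 3488/19383], P' = [193320/6461 -28198/6461 -15650/6461; -28198/6461 135238/19383 44774/19383; -15650/6461 44774/19383 23266/19383]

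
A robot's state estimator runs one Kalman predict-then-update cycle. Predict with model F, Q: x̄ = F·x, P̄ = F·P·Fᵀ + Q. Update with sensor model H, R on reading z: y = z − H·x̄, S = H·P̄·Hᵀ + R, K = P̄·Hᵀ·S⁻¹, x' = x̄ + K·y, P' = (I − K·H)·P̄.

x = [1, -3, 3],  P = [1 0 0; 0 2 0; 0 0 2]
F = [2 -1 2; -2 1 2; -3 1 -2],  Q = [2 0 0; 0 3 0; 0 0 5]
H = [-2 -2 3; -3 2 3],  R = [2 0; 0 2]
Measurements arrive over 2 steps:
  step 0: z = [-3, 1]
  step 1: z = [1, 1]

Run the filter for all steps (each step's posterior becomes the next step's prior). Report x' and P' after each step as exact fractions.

step 0: x' = [43249/37277, 47620/37277, 22240/37277], P' = [77120/37277 19662/37277 62288/37277; 19662/37277 14191/37277 15896/37277; 62288/37277 15896/37277 54392/37277]
step 1: x' = [-246234944/834730199, -137020372/2504190597, 202876979/2504190597], P' = [1516233280/834730199 355592220/834730199 1222317530/834730199; 355592220/834730199 836601965/2504190597 860271428/2504190597; 1222317530/834730199 860271428/2504190597 3230617178/2504190597]

step 0: x̄ = F·x = [11, 1, -12]
step 0: P̄ = F·P·Fᵀ + Q = [16 2 -16; 2 17 0; -16 0 24]
step 0: y = z − H·x̄ = [57, 68]
step 0: S = H·P̄·Hᵀ + R = [558 488; 488 694]
step 0: K = P̄·Hᵀ·S⁻¹ = [-3350/37277 -2586/37277; -10009/37277 8542/37277; 3404/37277 4052/37277]
step 0: x' = x̄ + K·y = [43249/37277, 47620/37277, 22240/37277]
step 0: P' = (I − K·H)·P̄ = [77120/37277 19662/37277 62288/37277; 19662/37277 14191/37277 15896/37277; 62288/37277 15896/37277 54392/37277]
step 1: x̄ = F·x = [83358/37277, 5602/37277, -126607/37277]
step 1: P̄ = F·P·Fᵀ + Q = [970865/37277 -26455/37277 -1155465/37277; -26455/37277 138702/37277 36457/37277; -1155465/37277 36457/37277 1678124/37277]
step 1: y = z − H·x̄ = [595018/37277, 655968/37277]
step 1: S = H·P̄·Hᵀ + R = [32832394/37277 37652563/37277; 37652563/37277 46023577/37277]
step 1: K = P̄·Hᵀ·S⁻¹ = [-38349205/834730199 -85281405/834730199; -612971483/2504190597 526844117/2504190597; 318701749/2504190597 205768310/2504190597]
step 1: x' = x̄ + K·y = [-246234944/834730199, -137020372/2504190597, 202876979/2504190597]
step 1: P' = (I − K·H)·P̄ = [1516233280/834730199 355592220/834730199 1222317530/834730199; 355592220/834730199 836601965/2504190597 860271428/2504190597; 1222317530/834730199 860271428/2504190597 3230617178/2504190597]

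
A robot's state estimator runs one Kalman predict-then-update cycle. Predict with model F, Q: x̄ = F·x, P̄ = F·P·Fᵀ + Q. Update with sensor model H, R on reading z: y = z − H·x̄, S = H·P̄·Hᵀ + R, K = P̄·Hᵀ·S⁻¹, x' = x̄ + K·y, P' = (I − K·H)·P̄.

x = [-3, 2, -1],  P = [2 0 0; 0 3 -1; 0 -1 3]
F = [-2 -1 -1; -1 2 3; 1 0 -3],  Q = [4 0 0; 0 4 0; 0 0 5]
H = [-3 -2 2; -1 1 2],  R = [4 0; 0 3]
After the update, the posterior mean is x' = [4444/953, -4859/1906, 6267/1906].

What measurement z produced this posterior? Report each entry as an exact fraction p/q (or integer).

x̄ = F·x = [5, 4, 0]
P̄ = F·P·Fᵀ + Q = [16 -6 2; -6 33 -23; 2 -23 34]
S = H·P̄·Hᵀ + R = [504 154; 154 100]
K = P̄·Hᵀ·S⁻¹ = [-107/6671 -148/953; -4161/13342 391/953; 2089/13342 180/953]
x' − x̄ = [-321/953, -12483/1906, 6267/1906] = K·y
y = (KᵀK)⁻¹·Kᵀ·(x' − x̄) = [21, 0]
z = y + H·x̄ = [21, 0] + [-23, -1] = [-2, -1]

z = [-2, -1]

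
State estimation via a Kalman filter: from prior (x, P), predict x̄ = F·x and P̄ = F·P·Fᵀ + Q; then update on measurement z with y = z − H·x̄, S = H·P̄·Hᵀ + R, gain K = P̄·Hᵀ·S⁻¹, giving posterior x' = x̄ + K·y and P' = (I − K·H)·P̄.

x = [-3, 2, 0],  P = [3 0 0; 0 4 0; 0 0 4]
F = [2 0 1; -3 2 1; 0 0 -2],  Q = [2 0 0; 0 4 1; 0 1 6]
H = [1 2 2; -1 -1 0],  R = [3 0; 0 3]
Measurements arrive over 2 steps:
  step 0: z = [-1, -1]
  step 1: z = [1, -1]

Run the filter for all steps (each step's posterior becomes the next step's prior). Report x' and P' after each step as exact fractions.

step 0: x̄ = F·x = [-6, 13, 0]
step 0: P̄ = F·P·Fᵀ + Q = [18 -14 -8; -14 51 -7; -8 -7 22]
step 0: y = z − H·x̄ = [-21, 6]
step 0: S = H·P̄·Hᵀ + R = [169 -48; -48 44]
step 0: K = P̄·Hᵀ·S⁻¹ = [-334/1283 -481/1283; 370/1283 -2701/5132; 422/1283 3591/5132]
step 0: x' = x̄ + K·y = [-3570/1283, 9715/2566, -6951/2566]
step 0: P' = (I − K·H)·P̄ = [12486/1283 -11043/1283 4299/1283; -11043/1283 52275/5132 -27969/5132; 4299/1283 -27969/5132 21903/5132]
step 1: x̄ = F·x = [-21231/2566, 33899/2566, 6951/1283]
step 1: P̄ = F·P·Fᵀ + Q = [300727/5132 -527583/5132 -56295/2566; -527583/5132 1016039/5132 88189/2566; -56295/2566 88189/2566 29601/1283]
step 1: y = z − H·x̄ = [-71805/2566, 5051/1283]
step 1: S = H·P̄·Hᵀ + R = [3704227/5132 -219408/1283; -219408/1283 69249/1283]
step 1: K = P̄·Hᵀ·S⁻¹ = [-4693067/16615883 -3783878/49847649; 5570699/16615883 -34951090/49847649; 4945278/16615883 35526581/49847649]
step 1: x' = x̄ + K·y = [-33352745/49847649, 53272571/49847649, -5228185/49847649]
step 1: P' = (I − K·H)·P̄ = [400755371/49847649 -389403737/49847649 167907250/49847649; -389403737/49847649 494257007/49847649 -274486993/49847649; 167907250/49847649 -274486993/49847649 212787119/49847649]

step 0: x' = [-3570/1283, 9715/2566, -6951/2566], P' = [12486/1283 -11043/1283 4299/1283; -11043/1283 52275/5132 -27969/5132; 4299/1283 -27969/5132 21903/5132]
step 1: x' = [-33352745/49847649, 53272571/49847649, -5228185/49847649], P' = [400755371/49847649 -389403737/49847649 167907250/49847649; -389403737/49847649 494257007/49847649 -274486993/49847649; 167907250/49847649 -274486993/49847649 212787119/49847649]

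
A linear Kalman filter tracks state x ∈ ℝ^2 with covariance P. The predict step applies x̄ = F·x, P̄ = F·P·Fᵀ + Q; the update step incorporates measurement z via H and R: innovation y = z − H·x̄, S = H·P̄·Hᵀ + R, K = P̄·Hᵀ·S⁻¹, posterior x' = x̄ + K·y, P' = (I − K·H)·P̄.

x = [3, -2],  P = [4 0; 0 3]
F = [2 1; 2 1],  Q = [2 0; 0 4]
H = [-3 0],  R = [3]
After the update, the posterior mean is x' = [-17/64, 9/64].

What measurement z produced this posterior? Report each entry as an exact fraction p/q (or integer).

z = [1]

x̄ = F·x = [4, 4]
P̄ = F·P·Fᵀ + Q = [21 19; 19 23]
S = H·P̄·Hᵀ + R = [192]
K = P̄·Hᵀ·S⁻¹ = [-21/64; -19/64]
x' − x̄ = [-273/64, -247/64] = K·y
y = (KᵀK)⁻¹·Kᵀ·(x' − x̄) = [13]
z = y + H·x̄ = [13] + [-12] = [1]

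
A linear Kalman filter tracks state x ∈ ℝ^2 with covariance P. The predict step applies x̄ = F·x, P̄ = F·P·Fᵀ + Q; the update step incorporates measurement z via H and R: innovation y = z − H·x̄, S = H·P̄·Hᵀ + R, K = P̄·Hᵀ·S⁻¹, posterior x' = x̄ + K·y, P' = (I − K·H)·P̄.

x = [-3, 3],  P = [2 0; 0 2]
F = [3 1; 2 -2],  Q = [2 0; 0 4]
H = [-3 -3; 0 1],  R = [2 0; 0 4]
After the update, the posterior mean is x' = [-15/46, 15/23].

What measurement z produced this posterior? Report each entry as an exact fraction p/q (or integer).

x̄ = F·x = [-6, -12]
P̄ = F·P·Fᵀ + Q = [22 8; 8 20]
S = H·P̄·Hᵀ + R = [524 -84; -84 24]
K = P̄·Hᵀ·S⁻¹ = [-31/115 -421/690; -7/115 214/345]
x' − x̄ = [261/46, 291/23] = K·y
y = (KᵀK)⁻¹·Kᵀ·(x' − x̄) = [-55, 15]
z = y + H·x̄ = [-55, 15] + [54, -12] = [-1, 3]

z = [-1, 3]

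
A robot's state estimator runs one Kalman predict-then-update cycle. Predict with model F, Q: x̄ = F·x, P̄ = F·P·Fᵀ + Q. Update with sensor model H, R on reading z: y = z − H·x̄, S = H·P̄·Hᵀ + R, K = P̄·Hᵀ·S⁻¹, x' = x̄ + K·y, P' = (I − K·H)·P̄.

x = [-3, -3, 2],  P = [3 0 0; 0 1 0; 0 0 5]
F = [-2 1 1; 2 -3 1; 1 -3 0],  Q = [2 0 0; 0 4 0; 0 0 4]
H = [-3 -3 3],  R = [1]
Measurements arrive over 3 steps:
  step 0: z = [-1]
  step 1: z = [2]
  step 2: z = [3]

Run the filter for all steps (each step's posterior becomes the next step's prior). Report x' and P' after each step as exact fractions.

step 0: x' = [908/307, 1370/307, 2172/307], P' = [2891/307 -3925/307 -1053/307; -3925/307 8985/307 5055/307; -1053/307 5055/307 4012/307]
step 1: x' = [-4965242/569791, 10282846/569791, 5692454/569791], P' = [11786661/569791 -24451941/569791 -12720890/569791; -24451941/569791 54525919/569791 30145522/569791; -12720890/569791 30145522/569791 17503842/569791]
step 2: x' = [1518328894/3262128283, -2788815776/3262128283, 1964438614/3262128283], P' = [41650174531/3262128283 -83518979639/3262128283 -42210448454/3262128283; -83518979639/3262128283 188710212629/3262128283 105652247206/3262128283; -42210448454/3262128283 105652247206/3262128283 63923565010/3262128283]

step 0: x̄ = F·x = [5, 5, 6]
step 0: P̄ = F·P·Fᵀ + Q = [20 -10 -9; -10 30 15; -9 15 16]
step 0: y = z − H·x̄ = [11]
step 0: S = H·P̄·Hᵀ + R = [307]
step 0: K = P̄·Hᵀ·S⁻¹ = [-57/307; -15/307; 30/307]
step 0: x' = x̄ + K·y = [908/307, 1370/307, 2172/307]
step 0: P' = (I − K·H)·P̄ = [2891/307 -3925/307 -1053/307; -3925/307 8985/307 5055/307; -1053/307 5055/307 4012/307]
step 1: x̄ = F·x = [1726/307, -122/307, -3202/307]
step 1: P̄ = F·P·Fᵀ + Q = [55197/307 -76017/307 -76430/307; -76017/307 110227/307 105754/307; -76430/307 105754/307 108534/307]
step 1: y = z − H·x̄ = [15032/307]
step 1: S = H·P̄·Hᵀ + R = [569791/307]
step 1: K = P̄·Hᵀ·S⁻¹ = [-166830/569791; 214632/569791; 237630/569791]
step 1: x' = x̄ + K·y = [-4965242/569791, 10282846/569791, 5692454/569791]
step 1: P' = (I − K·H)·P̄ = [11786661/569791 -24451941/569791 -12720890/569791; -24451941/569791 54525919/569791 30145522/569791; -12720890/569791 30145522/569791 17503842/569791]
step 2: x̄ = F·x = [25905784/569791, -35086568/569791, -35813780/569791]
step 2: P̄ = F·P·Fᵀ + Q = [329298355/569791 -449127131/569791 -461472122/569791; -449127131/569791 619329521/569791 631216606/569791; -461472122/569791 631216606/569791 651510742/569791]
step 2: y = z − H·x̄ = [81608361/569791]
step 2: S = H·P̄·Hᵀ + R = [3262128283/569791]
step 2: K = P̄·Hᵀ·S⁻¹ = [-1024930038/3262128283; 1383042648/3262128283; 1445298774/3262128283]
step 2: x' = x̄ + K·y = [1518328894/3262128283, -2788815776/3262128283, 1964438614/3262128283]
step 2: P' = (I − K·H)·P̄ = [41650174531/3262128283 -83518979639/3262128283 -42210448454/3262128283; -83518979639/3262128283 188710212629/3262128283 105652247206/3262128283; -42210448454/3262128283 105652247206/3262128283 63923565010/3262128283]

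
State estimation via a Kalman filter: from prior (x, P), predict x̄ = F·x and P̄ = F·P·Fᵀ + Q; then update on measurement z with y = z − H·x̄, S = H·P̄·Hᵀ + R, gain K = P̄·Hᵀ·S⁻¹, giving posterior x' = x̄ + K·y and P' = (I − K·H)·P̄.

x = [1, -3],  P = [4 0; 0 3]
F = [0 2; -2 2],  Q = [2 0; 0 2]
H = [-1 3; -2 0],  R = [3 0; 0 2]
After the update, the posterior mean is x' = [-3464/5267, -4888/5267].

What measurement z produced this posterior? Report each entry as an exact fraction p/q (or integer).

x̄ = F·x = [-6, -8]
P̄ = F·P·Fᵀ + Q = [14 12; 12 30]
S = H·P̄·Hᵀ + R = [215 -44; -44 58]
K = P̄·Hᵀ·S⁻¹ = [22/5267 -2526/5267; 1734/5267 -864/5267]
x' − x̄ = [28138/5267, 37248/5267] = K·y
y = (KᵀK)⁻¹·Kᵀ·(x' − x̄) = [16, -11]
z = y + H·x̄ = [16, -11] + [-18, 12] = [-2, 1]

z = [-2, 1]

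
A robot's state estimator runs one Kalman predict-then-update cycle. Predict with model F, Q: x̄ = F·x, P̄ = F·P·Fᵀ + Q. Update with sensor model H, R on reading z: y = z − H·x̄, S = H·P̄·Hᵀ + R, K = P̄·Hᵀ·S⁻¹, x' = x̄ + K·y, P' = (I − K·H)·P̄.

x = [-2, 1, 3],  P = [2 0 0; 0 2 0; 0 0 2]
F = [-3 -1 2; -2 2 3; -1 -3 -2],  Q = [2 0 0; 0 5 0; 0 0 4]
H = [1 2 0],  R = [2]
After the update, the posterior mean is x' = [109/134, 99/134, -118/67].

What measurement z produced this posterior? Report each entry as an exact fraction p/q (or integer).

x̄ = F·x = [11, 15, -7]
P̄ = F·P·Fᵀ + Q = [30 20 4; 20 39 -20; 4 -20 32]
S = H·P̄·Hᵀ + R = [268]
K = P̄·Hᵀ·S⁻¹ = [35/134; 49/134; -9/67]
x' − x̄ = [-1365/134, -1911/134, 351/67] = K·y
y = (KᵀK)⁻¹·Kᵀ·(x' − x̄) = [-39]
z = y + H·x̄ = [-39] + [41] = [2]

z = [2]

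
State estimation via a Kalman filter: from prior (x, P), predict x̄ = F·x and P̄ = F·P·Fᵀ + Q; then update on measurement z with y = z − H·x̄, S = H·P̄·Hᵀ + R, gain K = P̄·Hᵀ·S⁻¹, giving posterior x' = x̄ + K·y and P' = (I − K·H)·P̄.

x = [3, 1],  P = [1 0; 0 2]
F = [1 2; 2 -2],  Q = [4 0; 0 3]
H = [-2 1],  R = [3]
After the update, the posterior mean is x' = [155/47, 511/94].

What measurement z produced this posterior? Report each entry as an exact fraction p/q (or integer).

x̄ = F·x = [5, 4]
P̄ = F·P·Fᵀ + Q = [13 -6; -6 15]
S = H·P̄·Hᵀ + R = [94]
K = P̄·Hᵀ·S⁻¹ = [-16/47; 27/94]
x' − x̄ = [-80/47, 135/94] = K·y
y = (KᵀK)⁻¹·Kᵀ·(x' − x̄) = [5]
z = y + H·x̄ = [5] + [-6] = [-1]

z = [-1]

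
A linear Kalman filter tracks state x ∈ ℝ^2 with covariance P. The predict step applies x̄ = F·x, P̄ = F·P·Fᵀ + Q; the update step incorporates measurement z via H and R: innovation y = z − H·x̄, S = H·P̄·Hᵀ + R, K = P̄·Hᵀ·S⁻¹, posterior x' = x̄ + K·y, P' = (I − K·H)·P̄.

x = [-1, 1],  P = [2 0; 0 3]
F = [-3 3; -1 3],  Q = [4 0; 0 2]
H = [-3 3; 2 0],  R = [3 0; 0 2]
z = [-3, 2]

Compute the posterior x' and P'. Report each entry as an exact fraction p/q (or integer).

x̄ = F·x = [6, 4]
P̄ = F·P·Fᵀ + Q = [49 33; 33 31]
y = z − H·x̄ = [3, -10]
S = H·P̄·Hᵀ + R = [129 -96; -96 198]
K = P̄·Hᵀ·S⁻¹ = [-16/2721 1339/2721; 286/907 441/907]
x' = x̄ + K·y = [2888/2721, 76/907]
P' = (I − K·H)·P̄ = [1339/2721 441/907; 441/907 727/907]

x' = [2888/2721, 76/907]
P' = [1339/2721 441/907; 441/907 727/907]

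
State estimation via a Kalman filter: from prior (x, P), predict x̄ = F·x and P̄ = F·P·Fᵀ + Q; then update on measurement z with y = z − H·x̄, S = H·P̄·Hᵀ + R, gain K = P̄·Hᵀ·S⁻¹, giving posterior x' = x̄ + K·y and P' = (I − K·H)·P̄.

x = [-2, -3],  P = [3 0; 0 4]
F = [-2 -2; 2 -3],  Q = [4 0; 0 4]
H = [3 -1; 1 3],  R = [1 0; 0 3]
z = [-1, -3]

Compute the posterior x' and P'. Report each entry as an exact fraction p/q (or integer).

x̄ = F·x = [10, 5]
P̄ = F·P·Fᵀ + Q = [32 12; 12 52]
y = z − H·x̄ = [-26, -28]
S = H·P̄·Hᵀ + R = [269 36; 36 575]
K = P̄·Hᵀ·S⁻¹ = [45852/153379 15268/153379; -15248/153379 45768/153379]
x' = x̄ + K·y = [-85866/153379, -118161/153379]
P' = (I − K·H)·P̄ = [18336/153379 9156/153379; 9156/153379 42716/153379]

x' = [-85866/153379, -118161/153379]
P' = [18336/153379 9156/153379; 9156/153379 42716/153379]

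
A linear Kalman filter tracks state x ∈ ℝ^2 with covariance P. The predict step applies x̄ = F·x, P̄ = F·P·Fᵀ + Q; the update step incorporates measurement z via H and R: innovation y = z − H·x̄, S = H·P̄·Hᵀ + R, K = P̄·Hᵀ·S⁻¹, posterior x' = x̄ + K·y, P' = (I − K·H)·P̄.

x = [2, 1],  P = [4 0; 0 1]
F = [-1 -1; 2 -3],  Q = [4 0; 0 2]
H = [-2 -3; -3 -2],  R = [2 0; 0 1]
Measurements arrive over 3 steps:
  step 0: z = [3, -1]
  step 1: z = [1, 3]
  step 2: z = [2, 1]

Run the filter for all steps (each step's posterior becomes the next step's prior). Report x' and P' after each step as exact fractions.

step 0: x' = [1235/847, -10887/5929], P' = [76/121 -562/847; -562/847 4850/5929]
step 1: x' = [-10403860/7365797, 4846919/7365797], P' = [4127882/7365797 -4341672/7365797; -4341672/7365797 5427972/7365797]
step 2: x' = [1762641355/4156747002, -8829481183/8313494004], P' = [1160595656/2078373501 -1219914331/2078373501; -1219914331/2078373501 3050363125/4156747002]

step 0: x̄ = F·x = [-3, 1]
step 0: P̄ = F·P·Fᵀ + Q = [9 -5; -5 27]
step 0: y = z − H·x̄ = [0, -8]
step 0: S = H·P̄·Hᵀ + R = [221 151; 151 130]
step 0: K = P̄·Hᵀ·S⁻¹ = [311/847 -472/847; -3341/5929 2102/5929]
step 0: x' = x̄ + K·y = [1235/847, -10887/5929]
step 0: P' = (I − K·H)·P̄ = [76/121 -562/847; -562/847 4850/5929]
step 1: x̄ = F·x = [2242/5929, 4541/539]
step 1: P̄ = F·P·Fᵀ + Q = [24422/5929 288/539; 288/539 972/49]
step 1: y = z − H·x̄ = [160266/5929, 124415/5929]
step 1: S = H·P̄·Hᵀ + R = [1206070/5929 893388/5929; 893388/5929 734191/5929]
step 1: K = P̄·Hᵀ·S⁻¹ = [2384626/7365797 -3700302/7365797; -3800286/7365797 2169072/7365797]
step 1: x' = x̄ + K·y = [-10403860/7365797, 4846919/7365797]
step 1: P' = (I − K·H)·P̄ = [4127882/7365797 -4341672/7365797; -4341672/7365797 5427972/7365797]
step 2: x̄ = F·x = [5556941/7365797, -1218913/253993]
step 2: P̄ = F·P·Fᵀ + Q = [30335698/7365797 127120/253993; 127120/253993 4558446/253993]
step 2: y = z − H·x̄ = [-80199955/7365797, -46660334/7365797]
step 2: S = H·P̄·Hᵀ + R = [1370066552/7365797 1023108032/7365797; 1023108032/7365797 853404575/7365797]
step 2: K = P̄·Hᵀ·S⁻¹ = [1338551681/4156747002 -1041958306/2078373501; -4271432051/8313494004 609379868/2078373501]
step 2: x' = x̄ + K·y = [1762641355/4156747002, -8829481183/8313494004]
step 2: P' = (I − K·H)·P̄ = [1160595656/2078373501 -1219914331/2078373501; -1219914331/2078373501 3050363125/4156747002]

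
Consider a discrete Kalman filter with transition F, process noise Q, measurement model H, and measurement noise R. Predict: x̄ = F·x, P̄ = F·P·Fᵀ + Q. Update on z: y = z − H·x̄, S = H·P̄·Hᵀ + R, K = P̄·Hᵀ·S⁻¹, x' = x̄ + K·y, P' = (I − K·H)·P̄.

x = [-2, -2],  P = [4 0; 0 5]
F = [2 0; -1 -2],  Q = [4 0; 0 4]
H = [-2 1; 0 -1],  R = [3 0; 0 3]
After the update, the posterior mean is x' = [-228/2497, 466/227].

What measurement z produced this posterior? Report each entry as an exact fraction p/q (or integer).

z = [2, -2]

x̄ = F·x = [-4, 6]
P̄ = F·P·Fᵀ + Q = [20 -8; -8 28]
S = H·P̄·Hᵀ + R = [143 -44; -44 31]
K = P̄·Hᵀ·S⁻¹ = [-1136/2497 -88/227; 12/227 -188/227]
x' − x̄ = [9760/2497, -896/227] = K·y
y = (KᵀK)⁻¹·Kᵀ·(x' − x̄) = [-12, 4]
z = y + H·x̄ = [-12, 4] + [14, -6] = [2, -2]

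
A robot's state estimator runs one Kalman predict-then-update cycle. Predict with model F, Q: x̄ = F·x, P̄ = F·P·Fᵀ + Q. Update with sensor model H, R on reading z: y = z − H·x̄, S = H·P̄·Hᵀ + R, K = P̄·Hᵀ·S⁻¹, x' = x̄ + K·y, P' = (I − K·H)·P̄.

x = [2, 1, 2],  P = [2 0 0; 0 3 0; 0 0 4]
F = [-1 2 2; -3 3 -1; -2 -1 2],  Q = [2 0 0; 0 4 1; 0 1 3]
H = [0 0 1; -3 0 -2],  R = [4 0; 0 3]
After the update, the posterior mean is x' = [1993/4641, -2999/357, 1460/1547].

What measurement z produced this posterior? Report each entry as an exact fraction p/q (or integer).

z = [2, -3]

x̄ = F·x = [4, -5, -1]
P̄ = F·P·Fᵀ + Q = [32 16 14; 16 53 -4; 14 -4 30]
S = H·P̄·Hᵀ + R = [34 -102; -102 579]
K = P̄·Hᵀ·S⁻¹ = [-757/1547 -82/273; -82/119 -4/21; 1161/1547 -4/91]
x' − x̄ = [-16571/4641, -1214/357, 3007/1547] = K·y
y = (KᵀK)⁻¹·Kᵀ·(x' − x̄) = [3, 7]
z = y + H·x̄ = [3, 7] + [-1, -10] = [2, -3]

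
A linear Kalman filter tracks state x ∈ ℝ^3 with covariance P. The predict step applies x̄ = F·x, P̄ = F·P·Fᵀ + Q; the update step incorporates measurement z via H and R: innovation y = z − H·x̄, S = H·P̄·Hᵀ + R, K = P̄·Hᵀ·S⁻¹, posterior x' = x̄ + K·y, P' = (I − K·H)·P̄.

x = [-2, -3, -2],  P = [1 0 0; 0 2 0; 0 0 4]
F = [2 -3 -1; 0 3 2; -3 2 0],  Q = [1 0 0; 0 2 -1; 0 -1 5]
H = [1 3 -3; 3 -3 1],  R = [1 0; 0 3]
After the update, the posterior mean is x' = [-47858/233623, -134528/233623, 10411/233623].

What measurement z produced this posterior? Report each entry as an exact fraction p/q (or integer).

z = [-2, 1]

x̄ = F·x = [7, -13, 0]
P̄ = F·P·Fᵀ + Q = [27 -26 -18; -26 36 11; -18 11 22]
S = H·P̄·Hᵀ + R = [304 -189; -189 886]
K = P̄·Hᵀ·S⁻¹ = [29307/233623 43431/233623; 10339/233623 -43939/233623; -57471/233623 -29399/233623]
x' − x̄ = [-1683219/233623, 2902571/233623, 10411/233623] = K·y
y = (KᵀK)⁻¹·Kᵀ·(x' − x̄) = [30, -59]
z = y + H·x̄ = [30, -59] + [-32, 60] = [-2, 1]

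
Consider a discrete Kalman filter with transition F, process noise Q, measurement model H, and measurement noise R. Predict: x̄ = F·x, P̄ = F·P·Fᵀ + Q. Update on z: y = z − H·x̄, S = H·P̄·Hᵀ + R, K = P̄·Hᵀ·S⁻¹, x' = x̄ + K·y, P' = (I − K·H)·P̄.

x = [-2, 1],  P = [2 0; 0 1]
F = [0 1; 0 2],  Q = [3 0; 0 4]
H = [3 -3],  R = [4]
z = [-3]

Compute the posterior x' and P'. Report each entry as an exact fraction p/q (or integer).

x' = [1, 2]
P' = [67/19 65/19; 65/19 71/19]

x̄ = F·x = [1, 2]
P̄ = F·P·Fᵀ + Q = [4 2; 2 8]
y = z − H·x̄ = [0]
S = H·P̄·Hᵀ + R = [76]
K = P̄·Hᵀ·S⁻¹ = [3/38; -9/38]
x' = x̄ + K·y = [1, 2]
P' = (I − K·H)·P̄ = [67/19 65/19; 65/19 71/19]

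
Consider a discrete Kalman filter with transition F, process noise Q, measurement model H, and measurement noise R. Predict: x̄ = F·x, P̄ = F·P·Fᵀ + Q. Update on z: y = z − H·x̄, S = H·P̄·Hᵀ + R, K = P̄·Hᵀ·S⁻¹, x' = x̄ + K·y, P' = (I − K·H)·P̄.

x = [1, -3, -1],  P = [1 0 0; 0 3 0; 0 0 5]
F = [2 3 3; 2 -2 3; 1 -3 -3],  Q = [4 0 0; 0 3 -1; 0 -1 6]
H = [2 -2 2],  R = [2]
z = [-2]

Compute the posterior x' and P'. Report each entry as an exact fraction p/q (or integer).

x' = [-72/7, 617/147, 283/21]
P' = [74 99/7 -60; 99/7 2446/147 44/21; -60 44/21 187/3]

x̄ = F·x = [-10, 5, 13]
P̄ = F·P·Fᵀ + Q = [80 31 -70; 31 64 -26; -70 -26 79]
y = z − H·x̄ = [2]
S = H·P̄·Hᵀ + R = [294]
K = P̄·Hᵀ·S⁻¹ = [-1/7; -59/147; 5/21]
x' = x̄ + K·y = [-72/7, 617/147, 283/21]
P' = (I − K·H)·P̄ = [74 99/7 -60; 99/7 2446/147 44/21; -60 44/21 187/3]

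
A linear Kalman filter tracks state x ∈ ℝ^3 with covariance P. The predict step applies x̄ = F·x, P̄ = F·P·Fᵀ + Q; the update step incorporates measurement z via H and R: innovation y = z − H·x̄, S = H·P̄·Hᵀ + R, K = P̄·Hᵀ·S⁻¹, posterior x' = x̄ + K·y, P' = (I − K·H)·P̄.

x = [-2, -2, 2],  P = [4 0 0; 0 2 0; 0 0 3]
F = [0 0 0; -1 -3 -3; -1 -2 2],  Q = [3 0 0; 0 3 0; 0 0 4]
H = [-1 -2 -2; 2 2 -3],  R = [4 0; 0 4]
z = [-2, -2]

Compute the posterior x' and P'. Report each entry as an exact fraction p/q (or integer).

x' = [616/6375, 701/3825, 17746/19125]
P' = [6182/2125 -2573/1275 3692/6375; -2573/1275 2929/1530 -1238/3825; 3692/6375 -1238/3825 8252/19125]

x̄ = F·x = [0, 2, 10]
P̄ = F·P·Fᵀ + Q = [3 0 0; 0 52 -2; 0 -2 28]
y = z − H·x̄ = [22, 24]
S = H·P̄·Hᵀ + R = [311 -50; -50 500]
K = P̄·Hᵀ·S⁻¹ = [-2/255 143/12750; -89/306 2921/15300; -152/765 -3746/19125]
x' = x̄ + K·y = [616/6375, 701/3825, 17746/19125]
P' = (I − K·H)·P̄ = [6182/2125 -2573/1275 3692/6375; -2573/1275 2929/1530 -1238/3825; 3692/6375 -1238/3825 8252/19125]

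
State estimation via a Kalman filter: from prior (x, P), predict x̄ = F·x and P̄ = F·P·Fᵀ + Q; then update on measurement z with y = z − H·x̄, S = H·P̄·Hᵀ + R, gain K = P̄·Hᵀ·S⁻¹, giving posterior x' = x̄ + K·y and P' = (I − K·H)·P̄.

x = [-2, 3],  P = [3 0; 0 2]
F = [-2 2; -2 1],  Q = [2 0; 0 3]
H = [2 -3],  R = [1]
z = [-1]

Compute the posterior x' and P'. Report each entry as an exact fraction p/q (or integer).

x̄ = F·x = [10, 7]
P̄ = F·P·Fᵀ + Q = [22 16; 16 17]
y = z − H·x̄ = [0]
S = H·P̄·Hᵀ + R = [50]
K = P̄·Hᵀ·S⁻¹ = [-2/25; -19/50]
x' = x̄ + K·y = [10, 7]
P' = (I − K·H)·P̄ = [542/25 362/25; 362/25 489/50]

x' = [10, 7]
P' = [542/25 362/25; 362/25 489/50]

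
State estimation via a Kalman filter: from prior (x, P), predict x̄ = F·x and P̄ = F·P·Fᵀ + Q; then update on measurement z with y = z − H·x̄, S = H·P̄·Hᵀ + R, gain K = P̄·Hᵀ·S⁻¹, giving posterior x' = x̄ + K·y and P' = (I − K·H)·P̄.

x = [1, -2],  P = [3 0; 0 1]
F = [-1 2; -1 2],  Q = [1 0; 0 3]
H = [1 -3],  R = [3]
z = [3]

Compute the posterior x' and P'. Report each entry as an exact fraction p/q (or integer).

x' = [-204/59, -134/59]
P' = [303/59 114/59; 114/59 61/59]

x̄ = F·x = [-5, -5]
P̄ = F·P·Fᵀ + Q = [8 7; 7 10]
y = z − H·x̄ = [-7]
S = H·P̄·Hᵀ + R = [59]
K = P̄·Hᵀ·S⁻¹ = [-13/59; -23/59]
x' = x̄ + K·y = [-204/59, -134/59]
P' = (I − K·H)·P̄ = [303/59 114/59; 114/59 61/59]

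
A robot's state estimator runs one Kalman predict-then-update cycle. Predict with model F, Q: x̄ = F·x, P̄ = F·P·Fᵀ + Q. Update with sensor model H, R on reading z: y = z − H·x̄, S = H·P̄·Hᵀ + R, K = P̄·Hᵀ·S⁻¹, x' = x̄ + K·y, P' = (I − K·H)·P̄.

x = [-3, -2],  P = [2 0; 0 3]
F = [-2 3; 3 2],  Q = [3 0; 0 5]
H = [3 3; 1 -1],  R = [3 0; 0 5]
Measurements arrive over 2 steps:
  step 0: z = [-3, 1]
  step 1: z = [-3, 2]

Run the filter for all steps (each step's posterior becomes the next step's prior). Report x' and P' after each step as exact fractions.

step 0: x' = [2512/5623, -8411/5623], P' = [20894/16869 -18086/16869; -18086/16869 20879/16869]
step 1: x' = [7575925/18609867, -27318329/18609867], P' = [65938030/55829601 -55789700/55829601; -55789700/55829601 63936775/55829601]

step 0: x̄ = F·x = [0, -13]
step 0: P̄ = F·P·Fᵀ + Q = [38 6; 6 35]
step 0: y = z − H·x̄ = [36, -12]
step 0: S = H·P̄·Hᵀ + R = [768 9; 9 66]
step 0: K = P̄·Hᵀ·S⁻¹ = [936/5623 7796/16869; 931/5623 -7793/16869]
step 0: x' = x̄ + K·y = [2512/5623, -8411/5623]
step 0: P' = (I − K·H)·P̄ = [20894/16869 -18086/16869; -18086/16869 20879/16869]
step 1: x̄ = F·x = [-30257/5623, -9286/5623]
step 1: P̄ = F·P·Fᵀ + Q = [539126/16869 -90520/16869; -90520/16869 138875/16869]
step 1: y = z − H·x̄ = [101760/5623, 32217/5623]
step 1: S = H·P̄·Hᵀ + R = [1507752/5623 400251/5623; 400251/5623 314462/5623]
step 1: K = P̄·Hᵀ·S⁻¹ = [10148330/55829601 8115182/18609867; 8147075/55829601 -7981765/18609867]
step 1: x' = x̄ + K·y = [7575925/18609867, -27318329/18609867]
step 1: P' = (I − K·H)·P̄ = [65938030/55829601 -55789700/55829601; -55789700/55829601 63936775/55829601]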